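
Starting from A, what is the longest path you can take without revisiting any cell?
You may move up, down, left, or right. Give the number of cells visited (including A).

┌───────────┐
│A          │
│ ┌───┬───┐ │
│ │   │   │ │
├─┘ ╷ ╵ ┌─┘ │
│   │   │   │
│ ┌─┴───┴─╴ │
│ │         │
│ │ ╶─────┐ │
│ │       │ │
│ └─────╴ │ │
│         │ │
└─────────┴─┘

Finding longest simple path using DFS:
Start: (0, 0)
Longest path visits 32 cells
Path: A → right → right → right → right → right → down → down → down → left → left → left → left → down → right → right → right → down → left → left → left → left → up → up → up → right → up → right → down → right → up → right

Solution:

┌───────────┐
│A → → → → ↓│
│ ┌───┬───┐ │
│ │↱ ↓│↱ B│↓│
├─┘ ╷ ╵ ┌─┘ │
│↱ ↑│↳ ↑│  ↓│
│ ┌─┴───┴─╴ │
│↑│↓ ← ← ← ↲│
│ │ ╶─────┐ │
│↑│↳ → → ↓│ │
│ └─────╴ │ │
│↑ ← ← ← ↲│ │
└─────────┴─┘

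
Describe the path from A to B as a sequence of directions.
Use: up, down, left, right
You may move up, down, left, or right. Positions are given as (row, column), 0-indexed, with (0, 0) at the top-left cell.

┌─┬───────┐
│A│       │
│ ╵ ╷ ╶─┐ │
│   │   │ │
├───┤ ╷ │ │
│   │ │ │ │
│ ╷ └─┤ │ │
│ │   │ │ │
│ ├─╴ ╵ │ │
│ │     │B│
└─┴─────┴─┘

Finding the path and converting it to directions:
Path through cells: (0,0) → (1,0) → (1,1) → (0,1) → (0,2) → (0,3) → (0,4) → (1,4) → (2,4) → (3,4) → (4,4)
Directions: down, right, up, right, right, right, down, down, down, down

Solution:

┌─┬───────┐
│A│↱ → → ↓│
│ ╵ ╷ ╶─┐ │
│↳ ↑│   │↓│
├───┤ ╷ │ │
│   │ │ │↓│
│ ╷ └─┤ │ │
│ │   │ │↓│
│ ├─╴ ╵ │ │
│ │     │B│
└─┴─────┴─┘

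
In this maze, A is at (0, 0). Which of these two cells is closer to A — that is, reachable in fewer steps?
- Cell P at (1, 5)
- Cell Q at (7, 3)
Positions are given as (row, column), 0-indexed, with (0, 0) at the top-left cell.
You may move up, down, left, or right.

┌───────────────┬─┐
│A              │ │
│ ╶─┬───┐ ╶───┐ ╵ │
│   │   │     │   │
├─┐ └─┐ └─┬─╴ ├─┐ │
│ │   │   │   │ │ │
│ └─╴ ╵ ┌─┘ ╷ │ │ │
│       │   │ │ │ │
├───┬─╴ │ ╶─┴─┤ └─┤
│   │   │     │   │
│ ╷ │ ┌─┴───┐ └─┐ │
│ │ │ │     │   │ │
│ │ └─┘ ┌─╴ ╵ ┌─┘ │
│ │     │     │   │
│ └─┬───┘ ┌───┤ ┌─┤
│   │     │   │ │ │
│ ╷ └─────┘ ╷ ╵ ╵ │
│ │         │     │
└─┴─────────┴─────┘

Shortest path A → P at (1, 5): 6 steps
Shortest path A → Q at (7, 3): 20 steps

P is closer (6 steps vs 20 steps).

Path to P:

┌───────────────┬─┐
│A → → → ↓      │ │
│ ╶─┬───┐ ╶───┐ ╵ │
│   │   │↳ P  │   │
├─┐ └─┐ └─┬─╴ ├─┐ │
│ │   │   │   │ │ │
│ └─╴ ╵ ┌─┘ ╷ │ │ │
│       │   │ │ │ │
├───┬─╴ │ ╶─┴─┤ └─┤
│   │   │     │   │
│ ╷ │ ┌─┴───┐ └─┐ │
│ │ │ │     │   │ │
│ │ └─┘ ┌─╴ ╵ ┌─┘ │
│ │     │     │   │
│ └─┬───┘ ┌───┤ ┌─┤
│   │     │   │ │ │
│ ╷ └─────┘ ╷ ╵ ╵ │
│ │         │     │
└─┴─────────┴─────┘

Path to Q:

┌───────────────┬─┐
│A → → → ↓      │ │
│ ╶─┬───┐ ╶───┐ ╵ │
│   │   │↳ → ↓│   │
├─┐ └─┐ └─┬─╴ ├─┐ │
│ │   │   │↓ ↲│ │ │
│ └─╴ ╵ ┌─┘ ╷ │ │ │
│       │↓ ↲│ │ │ │
├───┬─╴ │ ╶─┴─┤ └─┤
│   │   │↳ → ↓│   │
│ ╷ │ ┌─┴───┐ └─┐ │
│ │ │ │     │↓  │ │
│ │ └─┘ ┌─╴ ╵ ┌─┘ │
│ │     │↓ ← ↲│   │
│ └─┬───┘ ┌───┤ ┌─┤
│   │  Q ↲│   │ │ │
│ ╷ └─────┘ ╷ ╵ ╵ │
│ │         │     │
└─┴─────────┴─────┘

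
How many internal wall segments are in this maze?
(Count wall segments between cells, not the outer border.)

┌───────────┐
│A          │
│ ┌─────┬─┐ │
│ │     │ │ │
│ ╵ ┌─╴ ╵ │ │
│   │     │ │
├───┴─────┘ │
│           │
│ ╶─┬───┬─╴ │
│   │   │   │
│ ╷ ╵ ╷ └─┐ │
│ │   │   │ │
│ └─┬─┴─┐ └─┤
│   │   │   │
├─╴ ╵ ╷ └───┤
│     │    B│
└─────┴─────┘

Counting internal wall segments:
Total internal walls: 35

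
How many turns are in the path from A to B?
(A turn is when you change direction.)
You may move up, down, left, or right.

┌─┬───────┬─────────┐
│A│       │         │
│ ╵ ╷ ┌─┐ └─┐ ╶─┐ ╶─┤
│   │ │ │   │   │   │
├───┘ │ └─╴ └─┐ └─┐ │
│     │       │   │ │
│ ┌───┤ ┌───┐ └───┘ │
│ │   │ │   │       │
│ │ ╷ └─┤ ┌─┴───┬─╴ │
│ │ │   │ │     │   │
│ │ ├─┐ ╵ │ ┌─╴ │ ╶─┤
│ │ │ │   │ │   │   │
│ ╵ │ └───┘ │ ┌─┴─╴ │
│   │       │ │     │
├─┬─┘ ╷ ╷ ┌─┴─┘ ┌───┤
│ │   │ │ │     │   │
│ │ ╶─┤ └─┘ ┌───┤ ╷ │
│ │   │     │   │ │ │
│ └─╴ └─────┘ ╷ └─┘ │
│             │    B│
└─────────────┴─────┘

Directions: down, right, up, right, right, right, down, right, down, right, down, right, right, right, down, left, down, right, down, left, left, down, left, left, down, left, left, up, up, left, down, left, down, right, down, right, right, right, right, up, right, down, right, right
Number of turns: 31

Solution:

┌─┬───────┬─────────┐
│A│↱ → → ↓│         │
│ ╵ ╷ ┌─┐ └─┐ ╶─┐ ╶─┤
│↳ ↑│ │ │↳ ↓│   │   │
├───┘ │ └─╴ └─┐ └─┐ │
│     │    ↳ ↓│   │ │
│ ┌───┤ ┌───┐ └───┘ │
│ │   │ │   │↳ → → ↓│
│ │ ╷ └─┤ ┌─┴───┬─╴ │
│ │ │   │ │     │↓ ↲│
│ │ ├─┐ ╵ │ ┌─╴ │ ╶─┤
│ │ │ │   │ │   │↳ ↓│
│ ╵ │ └───┘ │ ┌─┴─╴ │
│   │↓ ↰    │ │↓ ← ↲│
├─┬─┘ ╷ ╷ ┌─┴─┘ ┌───┤
│ │↓ ↲│↑│ │↓ ← ↲│   │
│ │ ╶─┤ └─┘ ┌───┤ ╷ │
│ │↳ ↓│↑ ← ↲│↱ ↓│ │ │
│ └─╴ └─────┘ ╷ └─┘ │
│    ↳ → → → ↑│↳ → B│
└─────────────┴─────┘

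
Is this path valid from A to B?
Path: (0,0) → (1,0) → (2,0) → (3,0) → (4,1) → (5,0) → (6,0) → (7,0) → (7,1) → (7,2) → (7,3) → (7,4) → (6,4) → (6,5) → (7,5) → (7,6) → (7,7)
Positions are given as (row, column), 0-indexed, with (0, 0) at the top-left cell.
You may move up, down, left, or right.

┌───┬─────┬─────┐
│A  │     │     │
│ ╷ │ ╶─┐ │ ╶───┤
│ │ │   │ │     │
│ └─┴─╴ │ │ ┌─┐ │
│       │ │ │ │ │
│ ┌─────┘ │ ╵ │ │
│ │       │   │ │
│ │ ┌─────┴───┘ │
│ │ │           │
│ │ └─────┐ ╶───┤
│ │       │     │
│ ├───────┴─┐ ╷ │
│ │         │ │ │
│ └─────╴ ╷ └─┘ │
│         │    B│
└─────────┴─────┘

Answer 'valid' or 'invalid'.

Checking path validity:
Result: Invalid move at step 4: cannot move from (3, 0) to (4, 1).

invalid

Correct solution:

┌───┬─────┬─────┐
│A  │     │     │
│ ╷ │ ╶─┐ │ ╶───┤
│↓│ │   │ │     │
│ └─┴─╴ │ │ ┌─┐ │
│↓      │ │ │ │ │
│ ┌─────┘ │ ╵ │ │
│↓│       │   │ │
│ │ ┌─────┴───┘ │
│↓│ │           │
│ │ └─────┐ ╶───┤
│↓│       │     │
│ ├───────┴─┐ ╷ │
│↓│      ↱ ↓│ │ │
│ └─────╴ ╷ └─┘ │
│↳ → → → ↑│↳ → B│
└─────────┴─────┘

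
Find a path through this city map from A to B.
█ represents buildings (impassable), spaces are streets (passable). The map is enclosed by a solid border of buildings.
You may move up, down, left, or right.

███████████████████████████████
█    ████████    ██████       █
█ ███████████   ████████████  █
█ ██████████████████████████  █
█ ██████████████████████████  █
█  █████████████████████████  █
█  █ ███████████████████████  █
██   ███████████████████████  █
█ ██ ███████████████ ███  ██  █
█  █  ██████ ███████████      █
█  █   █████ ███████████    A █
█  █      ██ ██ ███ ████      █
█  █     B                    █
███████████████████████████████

Finding the shortest path from A to B:
Movement: cardinal only
Path length: 21 steps
Directions: down → down → left → left → left → left → left → left → left → left → left → left → left → left → left → left → left → left → left → left → left

Solution:

███████████████████████████████
█    ████████    ██████       █
█ ███████████   ████████████  █
█ ██████████████████████████  █
█ ██████████████████████████  █
█  █████████████████████████  █
█  █ ███████████████████████  █
██   ███████████████████████  █
█ ██ ███████████████ ███  ██  █
█  █  ██████ ███████████      █
█  █   █████ ███████████    A █
█  █      ██ ██ ███ ████    ↓ █
█  █     B←←←←←←←←←←←←←←←←←←↲ █
███████████████████████████████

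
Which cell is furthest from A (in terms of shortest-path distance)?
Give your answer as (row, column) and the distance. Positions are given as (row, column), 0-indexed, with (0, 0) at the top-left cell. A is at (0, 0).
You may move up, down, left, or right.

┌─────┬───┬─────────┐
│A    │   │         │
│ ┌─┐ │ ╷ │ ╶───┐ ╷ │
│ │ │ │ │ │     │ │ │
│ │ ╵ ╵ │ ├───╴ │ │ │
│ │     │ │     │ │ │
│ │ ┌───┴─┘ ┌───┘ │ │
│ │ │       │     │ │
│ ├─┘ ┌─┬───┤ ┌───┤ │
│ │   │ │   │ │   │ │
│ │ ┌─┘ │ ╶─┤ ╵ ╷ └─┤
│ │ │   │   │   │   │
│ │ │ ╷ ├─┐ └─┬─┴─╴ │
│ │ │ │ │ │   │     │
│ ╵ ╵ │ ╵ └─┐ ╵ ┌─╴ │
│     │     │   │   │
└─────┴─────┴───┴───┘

Computing BFS distances from A to all cells:
Furthest cell: (4, 5)
Distance: 49 steps

Path from A to the furthest cell:

┌─────┬───┬─────────┐
│A    │   │↱ → → ↓  │
│ ┌─┐ │ ╷ │ ╶───┐ ╷ │
│↓│ │ │ │ │↑ ← ↰│↓│ │
│ │ ╵ ╵ │ ├───╴ │ │ │
│↓│     │ │↱ → ↑│↓│ │
│ │ ┌───┴─┘ ┌───┘ │ │
│↓│ │↱ → → ↑│↓ ← ↲│ │
│ ├─┘ ┌─┬───┤ ┌───┤ │
│↓│↱ ↑│ │↱ B│↓│↱ ↓│ │
│ │ ┌─┘ │ ╶─┤ ╵ ╷ └─┤
│↓│↑│   │↑ ↰│↳ ↑│↳ ↓│
│ │ │ ╷ ├─┐ └─┬─┴─╴ │
│↓│↑│ │ │ │↑ ↰│↓ ← ↲│
│ ╵ ╵ │ ╵ └─┐ ╵ ┌─╴ │
│↳ ↑  │     │↑ ↲│   │
└─────┴─────┴───┴───┘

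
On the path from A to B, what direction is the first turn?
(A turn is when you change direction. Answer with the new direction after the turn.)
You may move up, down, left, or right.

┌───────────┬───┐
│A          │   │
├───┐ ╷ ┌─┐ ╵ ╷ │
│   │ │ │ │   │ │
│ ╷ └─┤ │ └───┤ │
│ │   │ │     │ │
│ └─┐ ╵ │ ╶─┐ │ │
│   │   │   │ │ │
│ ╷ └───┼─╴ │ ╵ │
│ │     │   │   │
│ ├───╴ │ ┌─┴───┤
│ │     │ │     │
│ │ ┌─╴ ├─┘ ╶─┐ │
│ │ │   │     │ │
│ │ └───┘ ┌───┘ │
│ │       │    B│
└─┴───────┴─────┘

Directions: right, right, right, down, down, down, left, up, left, up, left, down, down, right, down, right, right, down, left, left, down, down, right, right, right, up, right, up, right, right, down, down
First turn direction: down

Solution:

┌───────────┬───┐
│A → → ↓    │   │
├───┐ ╷ ┌─┐ ╵ ╷ │
│↓ ↰│ │↓│ │   │ │
│ ╷ └─┤ │ └───┤ │
│↓│↑ ↰│↓│     │ │
│ └─┐ ╵ │ ╶─┐ │ │
│↳ ↓│↑ ↲│   │ │ │
│ ╷ └───┼─╴ │ ╵ │
│ │↳ → ↓│   │   │
│ ├───╴ │ ┌─┴───┤
│ │↓ ← ↲│ │↱ → ↓│
│ │ ┌─╴ ├─┘ ╶─┐ │
│ │↓│   │↱ ↑  │↓│
│ │ └───┘ ┌───┘ │
│ │↳ → → ↑│    B│
└─┴───────┴─────┘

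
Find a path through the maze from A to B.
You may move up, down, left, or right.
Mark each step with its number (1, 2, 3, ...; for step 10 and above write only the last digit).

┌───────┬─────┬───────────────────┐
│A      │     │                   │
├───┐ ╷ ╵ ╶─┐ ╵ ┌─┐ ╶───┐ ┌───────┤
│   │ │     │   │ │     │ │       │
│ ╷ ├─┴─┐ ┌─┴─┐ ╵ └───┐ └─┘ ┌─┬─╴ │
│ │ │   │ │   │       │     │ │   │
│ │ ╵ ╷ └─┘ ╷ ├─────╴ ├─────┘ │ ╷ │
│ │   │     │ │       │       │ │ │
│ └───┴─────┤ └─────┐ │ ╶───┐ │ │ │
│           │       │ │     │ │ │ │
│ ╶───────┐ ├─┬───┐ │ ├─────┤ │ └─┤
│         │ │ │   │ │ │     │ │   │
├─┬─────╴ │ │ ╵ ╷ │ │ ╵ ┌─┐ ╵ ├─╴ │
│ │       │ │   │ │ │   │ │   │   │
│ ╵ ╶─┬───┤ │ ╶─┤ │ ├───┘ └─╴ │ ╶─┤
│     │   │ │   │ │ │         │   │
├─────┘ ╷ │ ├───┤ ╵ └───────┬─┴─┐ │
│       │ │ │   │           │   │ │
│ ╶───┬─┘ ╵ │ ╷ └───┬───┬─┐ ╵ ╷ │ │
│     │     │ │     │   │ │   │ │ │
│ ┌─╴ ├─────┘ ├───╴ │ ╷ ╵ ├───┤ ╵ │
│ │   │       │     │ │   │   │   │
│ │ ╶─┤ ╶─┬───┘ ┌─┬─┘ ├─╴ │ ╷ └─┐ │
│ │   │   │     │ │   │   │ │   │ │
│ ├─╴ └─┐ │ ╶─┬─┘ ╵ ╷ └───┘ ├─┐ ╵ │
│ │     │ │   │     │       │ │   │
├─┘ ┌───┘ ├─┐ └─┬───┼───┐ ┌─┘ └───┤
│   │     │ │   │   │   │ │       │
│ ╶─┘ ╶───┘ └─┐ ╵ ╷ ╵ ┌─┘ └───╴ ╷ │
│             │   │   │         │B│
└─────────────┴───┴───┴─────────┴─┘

Finding the shortest path through the maze:
Path length: 54 steps
Directions: right → right → right → down → right → up → right → right → down → right → up → right → right → down → right → right → down → right → right → up → right → right → right → down → left → down → down → down → right → down → left → down → right → down → down → down → down → down → left → up → left → up → left → down → down → left → down → down → right → right → right → up → right → down

Solution:

┌───────┬─────┬───────────────────┐
│A 1 2 3│6 7 8│1 2 3              │
├───┐ ╷ ╵ ╶─┐ ╵ ┌─┐ ╶───┐ ┌───────┤
│   │ │4 5  │9 0│ │4 5 6│ │0 1 2 3│
│ ╷ ├─┴─┐ ┌─┴─┐ ╵ └───┐ └─┘ ┌─┬─╴ │
│ │ │   │ │   │       │7 8 9│ │5 4│
│ │ ╵ ╷ └─┘ ╷ ├─────╴ ├─────┘ │ ╷ │
│ │   │     │ │       │       │6│ │
│ └───┴─────┤ └─────┐ │ ╶───┐ │ │ │
│           │       │ │     │ │7│ │
│ ╶───────┐ ├─┬───┐ │ ├─────┤ │ └─┤
│         │ │ │   │ │ │     │ │8 9│
├─┬─────╴ │ │ ╵ ╷ │ │ ╵ ┌─┐ ╵ ├─╴ │
│ │       │ │   │ │ │   │ │   │1 0│
│ ╵ ╶─┬───┤ │ ╶─┤ │ ├───┘ └─╴ │ ╶─┤
│     │   │ │   │ │ │         │2 3│
├─────┘ ╷ │ ├───┤ ╵ └───────┬─┴─┐ │
│       │ │ │   │           │   │4│
│ ╶───┬─┘ ╵ │ ╷ └───┬───┬─┐ ╵ ╷ │ │
│     │     │ │     │   │ │   │ │5│
│ ┌─╴ ├─────┘ ├───╴ │ ╷ ╵ ├───┤ ╵ │
│ │   │       │     │ │   │3 2│  6│
│ │ ╶─┤ ╶─┬───┘ ┌─┬─┘ ├─╴ │ ╷ └─┐ │
│ │   │   │     │ │   │   │4│1 0│7│
│ ├─╴ └─┐ │ ╶─┬─┘ ╵ ╷ └───┘ ├─┐ ╵ │
│ │     │ │   │     │    6 5│ │9 8│
├─┘ ┌───┘ ├─┐ └─┬───┼───┐ ┌─┘ └───┤
│   │     │ │   │   │   │7│    2 3│
│ ╶─┘ ╶───┘ └─┐ ╵ ╷ ╵ ┌─┘ └───╴ ╷ │
│             │   │   │  8 9 0 1│B│
└─────────────┴───┴───┴─────────┴─┘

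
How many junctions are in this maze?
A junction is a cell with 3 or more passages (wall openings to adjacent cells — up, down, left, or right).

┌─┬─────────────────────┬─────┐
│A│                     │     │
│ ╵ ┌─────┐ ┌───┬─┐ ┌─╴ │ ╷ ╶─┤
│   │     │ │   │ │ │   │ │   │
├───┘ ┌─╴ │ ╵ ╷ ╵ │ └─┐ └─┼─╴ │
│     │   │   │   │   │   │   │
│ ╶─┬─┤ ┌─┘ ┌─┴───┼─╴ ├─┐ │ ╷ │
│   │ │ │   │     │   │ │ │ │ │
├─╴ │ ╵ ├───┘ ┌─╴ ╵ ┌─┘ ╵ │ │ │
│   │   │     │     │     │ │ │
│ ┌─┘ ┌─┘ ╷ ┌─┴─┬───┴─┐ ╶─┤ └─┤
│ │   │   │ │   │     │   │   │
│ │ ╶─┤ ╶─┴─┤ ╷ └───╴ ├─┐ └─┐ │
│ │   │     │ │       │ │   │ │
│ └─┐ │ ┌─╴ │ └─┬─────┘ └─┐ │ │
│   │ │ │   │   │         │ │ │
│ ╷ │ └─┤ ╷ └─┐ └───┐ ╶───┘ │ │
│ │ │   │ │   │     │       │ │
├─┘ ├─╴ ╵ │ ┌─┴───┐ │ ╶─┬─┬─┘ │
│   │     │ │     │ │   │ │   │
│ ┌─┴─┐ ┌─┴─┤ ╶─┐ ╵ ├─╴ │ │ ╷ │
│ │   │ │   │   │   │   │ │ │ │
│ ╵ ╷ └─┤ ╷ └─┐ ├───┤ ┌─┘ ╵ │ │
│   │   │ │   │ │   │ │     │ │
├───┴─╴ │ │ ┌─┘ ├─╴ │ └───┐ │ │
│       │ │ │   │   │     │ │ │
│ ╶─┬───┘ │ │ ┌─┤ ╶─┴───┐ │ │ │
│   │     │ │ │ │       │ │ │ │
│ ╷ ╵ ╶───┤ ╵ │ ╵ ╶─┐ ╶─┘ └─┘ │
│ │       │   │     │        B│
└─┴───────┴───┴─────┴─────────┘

Checking each cell for number of passages:

Junctions found (3+ passages):
  (0, 5): 3 passages
  (0, 9): 3 passages
  (0, 13): 3 passages
  (1, 11): 3 passages
  (2, 5): 3 passages
  (2, 14): 3 passages
  (4, 2): 3 passages
  (4, 5): 3 passages
  (4, 8): 3 passages
  (4, 11): 4 passages
  (6, 3): 3 passages
  (7, 0): 3 passages
  (7, 5): 3 passages
  (7, 10): 3 passages
  (7, 11): 3 passages
  (8, 5): 3 passages
  (8, 10): 3 passages
  (9, 3): 4 passages
  (9, 14): 3 passages
  (11, 5): 3 passages
  (11, 12): 3 passages
  (11, 13): 3 passages
  (13, 0): 3 passages
  (13, 8): 3 passages
  (13, 10): 3 passages
  (14, 2): 3 passages
  (14, 8): 3 passages
  (14, 12): 3 passages
Total junctions: 28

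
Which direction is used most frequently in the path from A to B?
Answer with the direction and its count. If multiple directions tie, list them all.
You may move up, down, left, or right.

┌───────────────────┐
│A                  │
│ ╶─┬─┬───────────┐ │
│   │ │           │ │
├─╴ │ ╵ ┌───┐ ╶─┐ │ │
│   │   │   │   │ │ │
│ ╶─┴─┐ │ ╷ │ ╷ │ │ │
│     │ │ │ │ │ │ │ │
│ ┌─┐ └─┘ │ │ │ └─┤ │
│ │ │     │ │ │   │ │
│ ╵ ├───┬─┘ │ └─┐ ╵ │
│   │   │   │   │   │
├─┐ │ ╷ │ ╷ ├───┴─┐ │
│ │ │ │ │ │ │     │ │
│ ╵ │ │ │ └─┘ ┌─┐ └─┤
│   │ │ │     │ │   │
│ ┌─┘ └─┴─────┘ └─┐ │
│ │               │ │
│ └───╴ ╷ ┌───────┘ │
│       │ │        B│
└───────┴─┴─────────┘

Directions: down, right, down, left, down, right, right, down, right, right, up, up, right, down, down, down, left, down, down, right, right, up, right, right, down, right, down, down
Counts: {'down': 12, 'right': 11, 'left': 2, 'up': 3}
Most common: down (12 times)

Solution:

┌───────────────────┐
│A                  │
│ ╶─┬─┬───────────┐ │
│↳ ↓│ │           │ │
├─╴ │ ╵ ┌───┐ ╶─┐ │ │
│↓ ↲│   │↱ ↓│   │ │ │
│ ╶─┴─┐ │ ╷ │ ╷ │ │ │
│↳ → ↓│ │↑│↓│ │ │ │ │
│ ┌─┐ └─┘ │ │ │ └─┤ │
│ │ │↳ → ↑│↓│ │   │ │
│ ╵ ├───┬─┘ │ └─┐ ╵ │
│   │   │↓ ↲│   │   │
├─┐ │ ╷ │ ╷ ├───┴─┐ │
│ │ │ │ │↓│ │↱ → ↓│ │
│ ╵ │ │ │ └─┘ ┌─┐ └─┤
│   │ │ │↳ → ↑│ │↳ ↓│
│ ┌─┘ └─┴─────┘ └─┐ │
│ │               │↓│
│ └───╴ ╷ ┌───────┘ │
│       │ │        B│
└───────┴─┴─────────┘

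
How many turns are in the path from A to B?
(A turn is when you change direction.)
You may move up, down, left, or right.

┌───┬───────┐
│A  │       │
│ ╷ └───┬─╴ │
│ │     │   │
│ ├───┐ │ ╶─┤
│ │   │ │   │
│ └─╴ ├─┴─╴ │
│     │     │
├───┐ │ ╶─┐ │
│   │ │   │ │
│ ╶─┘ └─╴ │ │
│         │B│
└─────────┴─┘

Directions: down, down, down, right, right, down, down, right, right, up, left, up, right, right, down, down
Number of turns: 8

Solution:

┌───┬───────┐
│A  │       │
│ ╷ └───┬─╴ │
│↓│     │   │
│ ├───┐ │ ╶─┤
│↓│   │ │   │
│ └─╴ ├─┴─╴ │
│↳ → ↓│↱ → ↓│
├───┐ │ ╶─┐ │
│   │↓│↑ ↰│↓│
│ ╶─┘ └─╴ │ │
│    ↳ → ↑│B│
└─────────┴─┘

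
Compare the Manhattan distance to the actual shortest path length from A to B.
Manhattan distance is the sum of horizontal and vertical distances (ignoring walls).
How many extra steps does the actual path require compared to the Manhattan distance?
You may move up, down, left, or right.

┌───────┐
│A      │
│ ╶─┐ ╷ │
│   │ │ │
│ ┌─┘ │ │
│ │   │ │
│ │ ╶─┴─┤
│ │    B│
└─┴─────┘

Manhattan distance: |3 - 0| + |3 - 0| = 6
Actual path length: 8
Extra steps: 8 - 6 = 2

Solution:

┌───────┐
│A → ↓  │
│ ╶─┐ ╷ │
│   │↓│ │
│ ┌─┘ │ │
│ │↓ ↲│ │
│ │ ╶─┴─┤
│ │↳ → B│
└─┴─────┘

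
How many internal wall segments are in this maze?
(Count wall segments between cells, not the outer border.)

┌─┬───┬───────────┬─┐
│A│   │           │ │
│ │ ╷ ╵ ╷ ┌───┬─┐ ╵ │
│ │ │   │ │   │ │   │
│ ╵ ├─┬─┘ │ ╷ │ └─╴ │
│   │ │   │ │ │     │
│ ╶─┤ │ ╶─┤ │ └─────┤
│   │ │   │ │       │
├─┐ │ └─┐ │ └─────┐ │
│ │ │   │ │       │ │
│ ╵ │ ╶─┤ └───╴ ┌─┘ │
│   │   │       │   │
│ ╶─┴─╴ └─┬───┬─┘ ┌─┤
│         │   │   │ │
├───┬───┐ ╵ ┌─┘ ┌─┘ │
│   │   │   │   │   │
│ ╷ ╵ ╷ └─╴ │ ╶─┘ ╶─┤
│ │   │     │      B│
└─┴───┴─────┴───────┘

Counting internal wall segments:
Total internal walls: 72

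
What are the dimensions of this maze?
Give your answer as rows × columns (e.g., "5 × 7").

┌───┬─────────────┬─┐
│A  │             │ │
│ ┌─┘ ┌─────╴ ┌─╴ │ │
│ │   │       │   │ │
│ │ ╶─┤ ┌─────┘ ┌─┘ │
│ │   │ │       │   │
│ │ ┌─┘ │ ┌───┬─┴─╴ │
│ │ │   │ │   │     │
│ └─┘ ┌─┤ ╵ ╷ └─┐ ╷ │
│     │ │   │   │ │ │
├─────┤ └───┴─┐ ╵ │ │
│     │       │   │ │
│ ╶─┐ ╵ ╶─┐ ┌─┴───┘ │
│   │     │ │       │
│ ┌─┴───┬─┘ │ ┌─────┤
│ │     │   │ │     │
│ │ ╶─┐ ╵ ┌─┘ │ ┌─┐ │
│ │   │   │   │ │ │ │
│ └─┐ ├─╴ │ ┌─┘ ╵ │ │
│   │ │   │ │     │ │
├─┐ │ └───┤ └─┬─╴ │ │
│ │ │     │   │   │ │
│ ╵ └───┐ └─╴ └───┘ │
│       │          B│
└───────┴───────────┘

Counting the maze dimensions:
Rows (vertical): 12
Columns (horizontal): 10
Dimensions: 12 × 10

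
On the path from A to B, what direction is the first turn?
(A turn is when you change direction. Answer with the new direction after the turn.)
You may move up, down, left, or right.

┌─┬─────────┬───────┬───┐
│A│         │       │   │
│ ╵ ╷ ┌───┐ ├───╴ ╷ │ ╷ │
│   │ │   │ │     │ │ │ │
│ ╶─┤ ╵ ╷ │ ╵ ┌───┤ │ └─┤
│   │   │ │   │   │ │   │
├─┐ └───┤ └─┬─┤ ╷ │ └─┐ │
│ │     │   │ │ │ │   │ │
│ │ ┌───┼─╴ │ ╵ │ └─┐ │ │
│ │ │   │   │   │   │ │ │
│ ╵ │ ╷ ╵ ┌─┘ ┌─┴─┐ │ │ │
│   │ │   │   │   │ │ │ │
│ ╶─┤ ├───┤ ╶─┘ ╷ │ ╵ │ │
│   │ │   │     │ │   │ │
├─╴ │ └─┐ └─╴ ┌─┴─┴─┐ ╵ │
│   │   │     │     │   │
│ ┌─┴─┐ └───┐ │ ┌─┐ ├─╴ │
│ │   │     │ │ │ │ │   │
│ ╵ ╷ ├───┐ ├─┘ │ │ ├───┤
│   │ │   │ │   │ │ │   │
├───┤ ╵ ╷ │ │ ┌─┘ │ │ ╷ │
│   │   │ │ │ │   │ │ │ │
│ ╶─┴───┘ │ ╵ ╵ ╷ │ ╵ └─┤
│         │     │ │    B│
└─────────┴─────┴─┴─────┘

Directions: down, right, up, right, down, down, right, up, right, down, down, right, down, left, down, left, up, left, down, down, down, right, down, right, right, down, down, down, right, up, up, right, up, up, right, right, down, down, down, down, right, right
First turn direction: right

Solution:

┌─┬─────────┬───────┬───┐
│A│↱ ↓      │       │   │
│ ╵ ╷ ┌───┐ ├───╴ ╷ │ ╷ │
│↳ ↑│↓│↱ ↓│ │     │ │ │ │
│ ╶─┤ ╵ ╷ │ ╵ ┌───┤ │ └─┤
│   │↳ ↑│↓│   │   │ │   │
├─┐ └───┤ └─┬─┤ ╷ │ └─┐ │
│ │     │↳ ↓│ │ │ │   │ │
│ │ ┌───┼─╴ │ ╵ │ └─┐ │ │
│ │ │↓ ↰│↓ ↲│   │   │ │ │
│ ╵ │ ╷ ╵ ┌─┘ ┌─┴─┐ │ │ │
│   │↓│↑ ↲│   │   │ │ │ │
│ ╶─┤ ├───┤ ╶─┘ ╷ │ ╵ │ │
│   │↓│   │     │ │   │ │
├─╴ │ └─┐ └─╴ ┌─┴─┴─┐ ╵ │
│   │↳ ↓│     │↱ → ↓│   │
│ ┌─┴─┐ └───┐ │ ┌─┐ ├─╴ │
│ │   │↳ → ↓│ │↑│ │↓│   │
│ ╵ ╷ ├───┐ ├─┘ │ │ ├───┤
│   │ │   │↓│↱ ↑│ │↓│   │
├───┤ ╵ ╷ │ │ ┌─┘ │ │ ╷ │
│   │   │ │↓│↑│   │↓│ │ │
│ ╶─┴───┘ │ ╵ ╵ ╷ │ ╵ └─┤
│         │↳ ↑  │ │↳ → B│
└─────────┴─────┴─┴─────┘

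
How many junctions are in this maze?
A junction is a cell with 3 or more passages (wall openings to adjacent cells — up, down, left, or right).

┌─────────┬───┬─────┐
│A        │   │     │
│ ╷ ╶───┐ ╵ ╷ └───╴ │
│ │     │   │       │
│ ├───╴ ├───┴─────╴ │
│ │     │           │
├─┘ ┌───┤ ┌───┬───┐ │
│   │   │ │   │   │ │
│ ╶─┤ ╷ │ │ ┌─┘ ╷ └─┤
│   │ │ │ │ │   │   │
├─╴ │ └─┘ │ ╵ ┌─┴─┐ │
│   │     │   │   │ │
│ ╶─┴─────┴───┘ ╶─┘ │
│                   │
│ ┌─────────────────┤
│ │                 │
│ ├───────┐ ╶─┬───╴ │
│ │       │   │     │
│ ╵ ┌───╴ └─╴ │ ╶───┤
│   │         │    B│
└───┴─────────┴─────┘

Checking each cell for number of passages:

Junctions found (3+ passages):
  (0, 1): 3 passages
  (1, 9): 3 passages
  (2, 9): 3 passages
  (6, 0): 3 passages
  (6, 7): 3 passages
  (7, 5): 3 passages
  (9, 4): 3 passages
Total junctions: 7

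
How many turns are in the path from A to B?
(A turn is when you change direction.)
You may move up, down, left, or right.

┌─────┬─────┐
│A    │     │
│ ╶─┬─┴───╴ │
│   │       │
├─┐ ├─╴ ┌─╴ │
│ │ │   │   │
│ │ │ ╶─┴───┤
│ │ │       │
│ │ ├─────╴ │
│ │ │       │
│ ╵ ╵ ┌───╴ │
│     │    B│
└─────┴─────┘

Directions: down, right, down, down, down, down, right, up, right, right, right, down
Number of turns: 6

Solution:

┌─────┬─────┐
│A    │     │
│ ╶─┬─┴───╴ │
│↳ ↓│       │
├─┐ ├─╴ ┌─╴ │
│ │↓│   │   │
│ │ │ ╶─┴───┤
│ │↓│       │
│ │ ├─────╴ │
│ │↓│↱ → → ↓│
│ ╵ ╵ ┌───╴ │
│  ↳ ↑│    B│
└─────┴─────┘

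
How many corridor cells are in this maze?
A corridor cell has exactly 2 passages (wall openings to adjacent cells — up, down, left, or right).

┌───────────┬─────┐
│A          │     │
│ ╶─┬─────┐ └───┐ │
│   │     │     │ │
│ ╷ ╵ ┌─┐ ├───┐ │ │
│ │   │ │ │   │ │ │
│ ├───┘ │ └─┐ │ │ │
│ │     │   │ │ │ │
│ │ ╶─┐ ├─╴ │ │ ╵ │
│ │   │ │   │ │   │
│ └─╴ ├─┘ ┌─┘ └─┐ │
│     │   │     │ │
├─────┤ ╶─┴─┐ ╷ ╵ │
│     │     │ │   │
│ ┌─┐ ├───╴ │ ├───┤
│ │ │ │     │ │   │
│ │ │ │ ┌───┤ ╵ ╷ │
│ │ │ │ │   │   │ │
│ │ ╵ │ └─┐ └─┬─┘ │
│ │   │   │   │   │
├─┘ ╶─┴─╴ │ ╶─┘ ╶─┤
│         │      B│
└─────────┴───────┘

Counting cells with exactly 2 passages:
Total corridor cells: 80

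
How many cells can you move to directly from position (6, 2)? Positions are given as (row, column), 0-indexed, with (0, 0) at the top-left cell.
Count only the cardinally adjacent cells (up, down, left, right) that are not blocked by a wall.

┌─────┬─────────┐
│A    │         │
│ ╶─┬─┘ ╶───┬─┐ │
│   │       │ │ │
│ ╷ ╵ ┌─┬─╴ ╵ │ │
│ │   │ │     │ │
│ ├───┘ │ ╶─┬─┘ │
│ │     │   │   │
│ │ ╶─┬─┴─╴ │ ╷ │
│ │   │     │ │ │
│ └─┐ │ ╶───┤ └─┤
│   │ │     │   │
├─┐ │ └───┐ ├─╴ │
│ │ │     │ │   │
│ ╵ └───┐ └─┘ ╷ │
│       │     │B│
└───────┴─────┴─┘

Checking passable neighbors of (6, 2):
Neighbors: (5, 2), (6, 3)
Count: 2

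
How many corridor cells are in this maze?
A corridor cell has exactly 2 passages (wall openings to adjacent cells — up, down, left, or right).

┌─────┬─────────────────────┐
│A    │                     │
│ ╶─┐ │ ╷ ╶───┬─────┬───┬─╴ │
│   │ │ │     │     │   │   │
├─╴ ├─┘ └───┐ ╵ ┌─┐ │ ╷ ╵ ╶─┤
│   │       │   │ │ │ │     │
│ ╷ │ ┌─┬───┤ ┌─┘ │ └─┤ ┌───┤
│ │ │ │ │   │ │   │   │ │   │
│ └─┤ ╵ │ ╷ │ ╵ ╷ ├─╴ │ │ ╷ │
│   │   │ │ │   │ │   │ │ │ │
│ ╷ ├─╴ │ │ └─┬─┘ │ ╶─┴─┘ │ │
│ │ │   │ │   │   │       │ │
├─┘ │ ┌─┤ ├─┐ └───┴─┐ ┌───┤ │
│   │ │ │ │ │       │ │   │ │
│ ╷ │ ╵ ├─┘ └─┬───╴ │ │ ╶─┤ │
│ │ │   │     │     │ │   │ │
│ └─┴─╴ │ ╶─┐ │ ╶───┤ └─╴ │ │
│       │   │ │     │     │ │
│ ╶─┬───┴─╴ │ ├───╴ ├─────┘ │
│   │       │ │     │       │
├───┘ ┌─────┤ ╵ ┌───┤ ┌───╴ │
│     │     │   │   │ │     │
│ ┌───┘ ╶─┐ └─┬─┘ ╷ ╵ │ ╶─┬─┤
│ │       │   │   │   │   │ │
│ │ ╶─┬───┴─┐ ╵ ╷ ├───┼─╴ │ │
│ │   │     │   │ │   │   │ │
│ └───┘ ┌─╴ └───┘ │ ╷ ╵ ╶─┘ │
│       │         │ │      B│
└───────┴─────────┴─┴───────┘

Counting cells with exactly 2 passages:
Total corridor cells: 156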